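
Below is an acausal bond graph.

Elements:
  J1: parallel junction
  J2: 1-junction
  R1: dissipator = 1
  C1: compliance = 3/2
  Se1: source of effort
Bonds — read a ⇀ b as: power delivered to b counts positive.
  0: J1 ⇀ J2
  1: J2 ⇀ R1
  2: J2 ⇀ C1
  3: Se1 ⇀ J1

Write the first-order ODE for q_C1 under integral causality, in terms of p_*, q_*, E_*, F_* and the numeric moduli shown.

dq_C1/dt = E_Se1 - 2*q_C1/3

bond 3 stroke at J1  (Se1 fixes effort; stroke away)
bond 0 stroke at J2  (common-e at J1 fixed by 3)
bond 2 stroke at J2  (C1 outputs effort q/C1)
bond 1 stroke at R1  (J2 needs exactly one f-in)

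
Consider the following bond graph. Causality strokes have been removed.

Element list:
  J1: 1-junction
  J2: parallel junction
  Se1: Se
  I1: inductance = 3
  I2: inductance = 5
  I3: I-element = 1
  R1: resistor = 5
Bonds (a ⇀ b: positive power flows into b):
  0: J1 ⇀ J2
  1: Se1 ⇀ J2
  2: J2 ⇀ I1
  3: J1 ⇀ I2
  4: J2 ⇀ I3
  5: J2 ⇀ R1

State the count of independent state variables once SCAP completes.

3  (I1, I2, I3 all integral)

β1 |J2  (source Se1 imposes e)
β0 |J1  (J2 effort already set via bond 1)
β2 |I1  (common-e at J2 fixed by 1)
β4 |I3  (J2: bond 1 brought effort, rest push out)
β5 |R1  (J2: bond 1 brought effort, rest push out)
β3 |I2  (J1 needs exactly one f-in)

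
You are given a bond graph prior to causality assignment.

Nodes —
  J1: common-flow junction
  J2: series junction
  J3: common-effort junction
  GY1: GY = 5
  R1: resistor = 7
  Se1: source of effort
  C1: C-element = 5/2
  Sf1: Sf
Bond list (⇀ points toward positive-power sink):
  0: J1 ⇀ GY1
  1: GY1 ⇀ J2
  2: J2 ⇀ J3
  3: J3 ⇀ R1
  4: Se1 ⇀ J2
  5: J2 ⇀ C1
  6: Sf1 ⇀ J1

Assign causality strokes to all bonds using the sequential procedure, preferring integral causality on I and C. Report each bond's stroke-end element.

#4 |J2  (source Se1 imposes e)
#6 |Sf1  (Sf1 fixes flow; stroke at Sf1)
#0 |J1  (J1: bond 6 brought flow, rest push out)
#1 |J2  (GY1: gyrator matches bond 0)
#5 |J2  (prefer integral on C1)
#2 |J3  (only one flow-in slot at J2)
#3 |R1  (J3 effort already set via bond 2)

bond 0 |J1
bond 1 |J2
bond 2 |J3
bond 3 |R1
bond 4 |J2
bond 5 |J2
bond 6 |Sf1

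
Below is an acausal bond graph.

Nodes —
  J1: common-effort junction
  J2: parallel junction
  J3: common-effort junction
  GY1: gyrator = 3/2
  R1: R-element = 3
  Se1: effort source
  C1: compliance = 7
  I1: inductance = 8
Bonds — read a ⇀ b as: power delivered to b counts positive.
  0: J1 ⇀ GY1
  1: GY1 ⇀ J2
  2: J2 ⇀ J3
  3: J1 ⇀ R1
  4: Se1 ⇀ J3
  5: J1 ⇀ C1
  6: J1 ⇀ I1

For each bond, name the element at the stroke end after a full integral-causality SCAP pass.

β0 stroke→GY1
β1 stroke→GY1
β2 stroke→J2
β3 stroke→R1
β4 stroke→J3
β5 stroke→J1
β6 stroke→I1

bond 4 stroke→J3  (source Se1 imposes e)
bond 2 stroke→J2  (common-e at J3 fixed by 4)
bond 1 stroke→GY1  (0-jn J2 has e-setter on 2)
bond 0 stroke→GY1  (GY GY1: same side as bond 1)
bond 5 stroke→J1  (C1 integral (e out))
bond 3 stroke→R1  (common-e at J1 fixed by 5)
bond 6 stroke→I1  (0-jn J1 has e-setter on 5)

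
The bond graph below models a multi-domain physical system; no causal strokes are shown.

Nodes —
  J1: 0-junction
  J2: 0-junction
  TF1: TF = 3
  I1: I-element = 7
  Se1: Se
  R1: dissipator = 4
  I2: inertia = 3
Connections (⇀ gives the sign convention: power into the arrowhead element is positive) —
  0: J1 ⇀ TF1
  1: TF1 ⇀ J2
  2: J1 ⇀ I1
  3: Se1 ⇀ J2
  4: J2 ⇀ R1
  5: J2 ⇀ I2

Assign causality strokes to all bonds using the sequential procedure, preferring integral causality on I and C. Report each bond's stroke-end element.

b3 |J2  (Se1 fixes effort; stroke away)
b1 |TF1  (common-e at J2 fixed by 3)
b4 |R1  (common-e at J2 fixed by 3)
b5 |I2  (common-e at J2 fixed by 3)
b0 |J1  (through TF1, causality passes straight; one stroke at TF1)
b2 |I1  (J1 effort already set via bond 0)

b0 stroke at J1
b1 stroke at TF1
b2 stroke at I1
b3 stroke at J2
b4 stroke at R1
b5 stroke at I2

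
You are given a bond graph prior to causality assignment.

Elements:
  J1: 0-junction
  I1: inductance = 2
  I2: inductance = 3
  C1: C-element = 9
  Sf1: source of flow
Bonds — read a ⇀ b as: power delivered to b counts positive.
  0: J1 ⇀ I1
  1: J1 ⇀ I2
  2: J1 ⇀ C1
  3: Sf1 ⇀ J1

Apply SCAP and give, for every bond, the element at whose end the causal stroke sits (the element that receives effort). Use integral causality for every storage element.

bond 0 →I1
bond 1 →I2
bond 2 →J1
bond 3 →Sf1

#3 stroke→Sf1  (Sf1 fixes flow; stroke at Sf1)
#0 stroke→I1  (prefer integral on I1)
#1 stroke→I2  (prefer integral on I2)
#2 stroke→J1  (only one effort-in slot at J1)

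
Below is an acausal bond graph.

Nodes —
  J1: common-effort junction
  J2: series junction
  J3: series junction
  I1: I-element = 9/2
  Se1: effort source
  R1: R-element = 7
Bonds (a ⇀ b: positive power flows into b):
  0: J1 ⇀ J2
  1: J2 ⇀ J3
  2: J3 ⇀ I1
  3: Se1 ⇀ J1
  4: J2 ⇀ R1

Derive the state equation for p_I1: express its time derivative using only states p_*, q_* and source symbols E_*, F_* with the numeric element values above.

dp_I1/dt = E_Se1 - 14*p_I1/9

b3 |J1  (Se1 (Se) sets effort on bond)
b0 |J2  (J1 effort already set via bond 3)
b2 |I1  (I1 outputs flow p/I1)
b1 |J3  (common-f at J3 fixed by 2)
b4 |J2  (J2 flow already set via bond 1)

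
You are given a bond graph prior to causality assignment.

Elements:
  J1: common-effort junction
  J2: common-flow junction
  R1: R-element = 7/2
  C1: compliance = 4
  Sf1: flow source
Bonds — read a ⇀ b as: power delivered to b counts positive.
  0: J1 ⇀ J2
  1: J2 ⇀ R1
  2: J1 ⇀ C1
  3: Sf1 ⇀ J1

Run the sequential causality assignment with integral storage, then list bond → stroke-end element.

b3 stroke→Sf1  (Sf1 fixes flow; stroke at Sf1)
b2 stroke→J1  (prefer integral on C1)
b0 stroke→J2  (J1 effort already set via bond 2)
b1 stroke→R1  (J2: last free bond brings flow in)

#0 |J2
#1 |R1
#2 |J1
#3 |Sf1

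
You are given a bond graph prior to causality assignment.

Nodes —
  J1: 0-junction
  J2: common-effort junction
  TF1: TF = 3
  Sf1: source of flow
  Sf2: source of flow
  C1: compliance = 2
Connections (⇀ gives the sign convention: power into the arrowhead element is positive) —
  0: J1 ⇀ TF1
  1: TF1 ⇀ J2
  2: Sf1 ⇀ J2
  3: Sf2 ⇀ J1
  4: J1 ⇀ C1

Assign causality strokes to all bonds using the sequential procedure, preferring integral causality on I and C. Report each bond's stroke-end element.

b0 |TF1
b1 |J2
b2 |Sf1
b3 |Sf2
b4 |J1

#2 stroke at Sf1  (Sf1: flow source, stroke at near end)
#3 stroke at Sf2  (Sf2 fixes flow; stroke at Sf2)
#1 stroke at J2  (closing 0-jn rule on J2)
#0 stroke at TF1  (through TF1, causality passes straight; one stroke at TF1)
#4 stroke at J1  (closing 0-jn rule on J1)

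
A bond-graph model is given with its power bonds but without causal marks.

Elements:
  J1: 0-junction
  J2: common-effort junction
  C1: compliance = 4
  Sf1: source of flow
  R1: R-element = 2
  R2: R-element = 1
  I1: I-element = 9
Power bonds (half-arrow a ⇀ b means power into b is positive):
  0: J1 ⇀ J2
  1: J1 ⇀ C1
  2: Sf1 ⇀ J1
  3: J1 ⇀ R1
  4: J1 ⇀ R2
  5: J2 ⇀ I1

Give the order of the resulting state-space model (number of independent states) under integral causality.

bond 2 |Sf1  (Sf1: flow source, stroke at near end)
bond 1 |J1  (C1 outputs effort q/C1)
bond 0 |J2  (0-jn J1 has e-setter on 1)
bond 3 |R1  (common-e at J1 fixed by 1)
bond 4 |R2  (common-e at J1 fixed by 1)
bond 5 |I1  (0-jn J2 has e-setter on 0)

2  (C1, I1 all integral)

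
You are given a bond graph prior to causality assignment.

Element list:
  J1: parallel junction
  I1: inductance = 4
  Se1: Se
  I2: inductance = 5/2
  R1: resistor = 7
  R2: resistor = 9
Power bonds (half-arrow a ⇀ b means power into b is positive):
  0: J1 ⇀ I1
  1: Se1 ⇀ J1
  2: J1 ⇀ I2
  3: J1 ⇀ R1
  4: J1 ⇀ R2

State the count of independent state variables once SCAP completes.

2  (I1, I2 all integral)

bond 1 stroke at J1  (Se1 fixes effort; stroke away)
bond 0 stroke at I1  (0-jn J1 has e-setter on 1)
bond 2 stroke at I2  (J1 effort already set via bond 1)
bond 3 stroke at R1  (0-jn J1 has e-setter on 1)
bond 4 stroke at R2  (J1: bond 1 brought effort, rest push out)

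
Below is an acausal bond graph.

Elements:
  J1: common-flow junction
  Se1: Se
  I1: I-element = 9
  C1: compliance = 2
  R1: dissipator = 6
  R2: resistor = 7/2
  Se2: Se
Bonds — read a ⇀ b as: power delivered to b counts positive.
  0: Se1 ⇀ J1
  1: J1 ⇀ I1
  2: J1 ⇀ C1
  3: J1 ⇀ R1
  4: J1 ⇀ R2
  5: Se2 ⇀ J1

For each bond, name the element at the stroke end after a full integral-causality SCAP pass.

bond 0 →J1
bond 1 →I1
bond 2 →J1
bond 3 →J1
bond 4 →J1
bond 5 →J1

β0 stroke→J1  (source Se1 imposes e)
β5 stroke→J1  (Se2 fixes effort; stroke away)
β1 stroke→I1  (prefer integral on I1)
β2 stroke→J1  (J1: bond 1 brought flow, rest push out)
β3 stroke→J1  (1-jn J1 has f-setter on 1)
β4 stroke→J1  (1-jn J1 has f-setter on 1)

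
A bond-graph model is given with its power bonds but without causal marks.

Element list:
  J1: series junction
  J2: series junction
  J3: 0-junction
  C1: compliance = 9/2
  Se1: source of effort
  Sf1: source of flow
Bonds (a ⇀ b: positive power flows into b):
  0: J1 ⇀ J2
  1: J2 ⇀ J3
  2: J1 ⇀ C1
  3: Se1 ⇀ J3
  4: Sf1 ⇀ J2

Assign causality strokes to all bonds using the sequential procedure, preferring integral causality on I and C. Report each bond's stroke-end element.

b0 stroke→J2
b1 stroke→J2
b2 stroke→J1
b3 stroke→J3
b4 stroke→Sf1

#3 →J3  (Se1 (Se) sets effort on bond)
#4 →Sf1  (source Sf1 imposes f)
#0 →J2  (J2: bond 4 brought flow, rest push out)
#1 →J2  (common-f at J2 fixed by 4)
#2 →J1  (1-jn J1 has f-setter on 0)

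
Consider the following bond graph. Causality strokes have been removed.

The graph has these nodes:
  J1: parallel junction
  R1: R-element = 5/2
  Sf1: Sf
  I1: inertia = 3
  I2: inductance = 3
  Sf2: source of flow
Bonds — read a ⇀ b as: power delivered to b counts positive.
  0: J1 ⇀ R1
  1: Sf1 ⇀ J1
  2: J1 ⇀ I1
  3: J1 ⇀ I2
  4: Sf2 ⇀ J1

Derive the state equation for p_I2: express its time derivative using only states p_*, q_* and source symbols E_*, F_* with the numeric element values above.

β1 stroke→Sf1  (Sf1 fixes flow; stroke at Sf1)
β4 stroke→Sf2  (Sf2 (Sf) sets flow on bond)
β2 stroke→I1  (prefer integral on I1)
β3 stroke→I2  (I2 outputs flow p/I2)
β0 stroke→J1  (only one effort-in slot at J1)

dp_I2/dt = 5*F_Sf1/2 + 5*F_Sf2/2 - 5*p_I1/6 - 5*p_I2/6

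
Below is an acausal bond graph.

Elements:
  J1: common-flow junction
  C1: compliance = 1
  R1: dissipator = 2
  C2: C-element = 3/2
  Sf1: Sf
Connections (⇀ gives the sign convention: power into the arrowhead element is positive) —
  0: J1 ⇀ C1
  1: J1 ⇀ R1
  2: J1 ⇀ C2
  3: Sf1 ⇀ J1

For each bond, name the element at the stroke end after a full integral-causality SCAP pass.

β3 stroke at Sf1  (Sf1 fixes flow; stroke at Sf1)
β0 stroke at J1  (J1 flow already set via bond 3)
β1 stroke at J1  (J1: bond 3 brought flow, rest push out)
β2 stroke at J1  (1-jn J1 has f-setter on 3)

b0 stroke at J1
b1 stroke at J1
b2 stroke at J1
b3 stroke at Sf1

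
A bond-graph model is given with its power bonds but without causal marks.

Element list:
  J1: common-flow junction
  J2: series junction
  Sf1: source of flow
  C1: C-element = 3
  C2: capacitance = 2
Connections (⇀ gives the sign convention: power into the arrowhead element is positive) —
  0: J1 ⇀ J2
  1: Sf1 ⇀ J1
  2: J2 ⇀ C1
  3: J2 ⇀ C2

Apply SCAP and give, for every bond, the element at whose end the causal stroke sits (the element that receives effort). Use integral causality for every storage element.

b1 |Sf1  (Sf1 (Sf) sets flow on bond)
b0 |J1  (J1: bond 1 brought flow, rest push out)
b2 |J2  (common-f at J2 fixed by 0)
b3 |J2  (common-f at J2 fixed by 0)

#0 |J1
#1 |Sf1
#2 |J2
#3 |J2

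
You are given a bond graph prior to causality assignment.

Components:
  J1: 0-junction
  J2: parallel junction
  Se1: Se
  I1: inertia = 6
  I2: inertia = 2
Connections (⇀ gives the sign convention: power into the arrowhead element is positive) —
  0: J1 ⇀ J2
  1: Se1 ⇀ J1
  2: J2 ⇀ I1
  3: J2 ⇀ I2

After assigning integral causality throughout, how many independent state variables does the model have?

2  (I1, I2 all integral)

β1 stroke at J1  (source Se1 imposes e)
β0 stroke at J2  (common-e at J1 fixed by 1)
β2 stroke at I1  (J2: bond 0 brought effort, rest push out)
β3 stroke at I2  (0-jn J2 has e-setter on 0)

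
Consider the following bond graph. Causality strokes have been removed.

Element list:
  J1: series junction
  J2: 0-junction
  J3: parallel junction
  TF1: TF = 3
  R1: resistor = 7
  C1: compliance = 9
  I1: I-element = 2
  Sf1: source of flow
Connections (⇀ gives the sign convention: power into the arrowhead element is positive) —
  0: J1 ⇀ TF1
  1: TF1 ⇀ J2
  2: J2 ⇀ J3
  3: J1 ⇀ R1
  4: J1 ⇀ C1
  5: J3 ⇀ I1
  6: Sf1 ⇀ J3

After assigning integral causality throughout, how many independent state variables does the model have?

β6 stroke→Sf1  (source Sf1 imposes f)
β4 stroke→J1  (C1 outputs effort q/C1)
β5 stroke→I1  (I1 outputs flow p/I1)
β2 stroke→J3  (only one effort-in slot at J3)
β1 stroke→J2  (closing 0-jn rule on J2)
β0 stroke→TF1  (TF1 one-in-one-out from 1)
β3 stroke→J1  (common-f at J1 fixed by 0)

2  (C1, I1 all integral)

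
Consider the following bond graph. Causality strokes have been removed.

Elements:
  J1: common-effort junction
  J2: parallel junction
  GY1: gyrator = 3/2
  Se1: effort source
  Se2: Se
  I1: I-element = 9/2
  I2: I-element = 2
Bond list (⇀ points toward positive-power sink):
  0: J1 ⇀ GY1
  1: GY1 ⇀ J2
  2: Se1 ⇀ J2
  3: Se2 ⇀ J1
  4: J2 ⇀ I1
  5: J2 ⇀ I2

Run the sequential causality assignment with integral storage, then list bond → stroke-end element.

#0 |GY1
#1 |GY1
#2 |J2
#3 |J1
#4 |I1
#5 |I2

β2 stroke at J2  (Se1 (Se) sets effort on bond)
β3 stroke at J1  (Se2 (Se) sets effort on bond)
β0 stroke at GY1  (0-jn J1 has e-setter on 3)
β1 stroke at GY1  (J2 effort already set via bond 2)
β4 stroke at I1  (J2 effort already set via bond 2)
β5 stroke at I2  (J2 effort already set via bond 2)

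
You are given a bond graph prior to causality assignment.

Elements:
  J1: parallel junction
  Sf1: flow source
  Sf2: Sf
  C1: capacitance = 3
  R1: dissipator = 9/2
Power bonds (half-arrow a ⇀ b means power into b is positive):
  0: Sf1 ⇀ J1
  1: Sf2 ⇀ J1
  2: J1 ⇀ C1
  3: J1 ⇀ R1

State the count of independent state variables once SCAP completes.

1  (C1 all integral)

β0 |Sf1  (Sf1: flow source, stroke at near end)
β1 |Sf2  (source Sf2 imposes f)
β2 |J1  (C1 outputs effort q/C1)
β3 |R1  (J1 effort already set via bond 2)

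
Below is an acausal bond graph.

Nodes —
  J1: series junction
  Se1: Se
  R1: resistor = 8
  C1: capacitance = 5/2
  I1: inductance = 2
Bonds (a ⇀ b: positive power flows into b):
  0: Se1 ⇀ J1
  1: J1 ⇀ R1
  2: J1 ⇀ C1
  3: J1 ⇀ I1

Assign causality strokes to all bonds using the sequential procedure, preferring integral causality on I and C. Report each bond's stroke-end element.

bond 0 |J1  (source Se1 imposes e)
bond 2 |J1  (prefer integral on C1)
bond 3 |I1  (I1: I, integral causality)
bond 1 |J1  (J1 flow already set via bond 3)

#0 stroke at J1
#1 stroke at J1
#2 stroke at J1
#3 stroke at I1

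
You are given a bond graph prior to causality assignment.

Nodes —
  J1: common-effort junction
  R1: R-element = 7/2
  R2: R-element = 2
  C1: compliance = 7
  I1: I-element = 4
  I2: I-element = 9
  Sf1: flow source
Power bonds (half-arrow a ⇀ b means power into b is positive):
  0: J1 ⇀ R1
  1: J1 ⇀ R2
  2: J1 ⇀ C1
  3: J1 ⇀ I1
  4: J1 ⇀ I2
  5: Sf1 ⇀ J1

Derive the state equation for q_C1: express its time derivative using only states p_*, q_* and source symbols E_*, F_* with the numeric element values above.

bond 5 stroke at Sf1  (Sf1 (Sf) sets flow on bond)
bond 2 stroke at J1  (prefer integral on C1)
bond 0 stroke at R1  (0-jn J1 has e-setter on 2)
bond 1 stroke at R2  (J1 effort already set via bond 2)
bond 3 stroke at I1  (common-e at J1 fixed by 2)
bond 4 stroke at I2  (J1: bond 2 brought effort, rest push out)

dq_C1/dt = F_Sf1 - p_I1/4 - p_I2/9 - 11*q_C1/98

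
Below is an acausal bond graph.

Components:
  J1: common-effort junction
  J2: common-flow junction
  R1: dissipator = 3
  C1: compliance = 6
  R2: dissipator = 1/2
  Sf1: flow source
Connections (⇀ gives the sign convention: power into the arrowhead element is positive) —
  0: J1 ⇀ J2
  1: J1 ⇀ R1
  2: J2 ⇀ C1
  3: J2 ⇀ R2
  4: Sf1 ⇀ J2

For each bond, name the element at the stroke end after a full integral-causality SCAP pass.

b4 stroke→Sf1  (Sf1 (Sf) sets flow on bond)
b0 stroke→J2  (J2: bond 4 brought flow, rest push out)
b2 stroke→J2  (J2 flow already set via bond 4)
b3 stroke→J2  (J2: bond 4 brought flow, rest push out)
b1 stroke→J1  (J1: last free bond brings effort in)

#0 |J2
#1 |J1
#2 |J2
#3 |J2
#4 |Sf1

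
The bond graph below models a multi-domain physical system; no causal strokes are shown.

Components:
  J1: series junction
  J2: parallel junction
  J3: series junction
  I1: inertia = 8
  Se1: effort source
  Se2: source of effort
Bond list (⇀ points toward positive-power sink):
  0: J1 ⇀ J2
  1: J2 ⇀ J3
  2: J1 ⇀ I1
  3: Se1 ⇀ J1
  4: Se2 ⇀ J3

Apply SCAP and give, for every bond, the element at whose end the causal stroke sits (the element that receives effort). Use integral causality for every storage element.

β3 |J1  (Se1 fixes effort; stroke away)
β4 |J3  (Se2: effort source, stroke at far end)
β1 |J2  (closing 1-jn rule on J3)
β0 |J1  (J2 effort already set via bond 1)
β2 |I1  (J1: last free bond brings flow in)

β0 stroke at J1
β1 stroke at J2
β2 stroke at I1
β3 stroke at J1
β4 stroke at J3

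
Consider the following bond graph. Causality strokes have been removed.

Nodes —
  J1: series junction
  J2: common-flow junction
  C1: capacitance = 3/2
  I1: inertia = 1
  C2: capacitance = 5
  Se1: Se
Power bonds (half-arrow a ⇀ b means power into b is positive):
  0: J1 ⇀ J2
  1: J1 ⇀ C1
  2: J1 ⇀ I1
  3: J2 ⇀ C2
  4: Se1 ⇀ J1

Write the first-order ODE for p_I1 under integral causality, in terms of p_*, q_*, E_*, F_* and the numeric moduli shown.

dp_I1/dt = E_Se1 - 2*q_C1/3 - q_C2/5

β4 |J1  (Se1 (Se) sets effort on bond)
β1 |J1  (C1 outputs effort q/C1)
β2 |I1  (prefer integral on I1)
β0 |J1  (1-jn J1 has f-setter on 2)
β3 |J2  (J2: bond 0 brought flow, rest push out)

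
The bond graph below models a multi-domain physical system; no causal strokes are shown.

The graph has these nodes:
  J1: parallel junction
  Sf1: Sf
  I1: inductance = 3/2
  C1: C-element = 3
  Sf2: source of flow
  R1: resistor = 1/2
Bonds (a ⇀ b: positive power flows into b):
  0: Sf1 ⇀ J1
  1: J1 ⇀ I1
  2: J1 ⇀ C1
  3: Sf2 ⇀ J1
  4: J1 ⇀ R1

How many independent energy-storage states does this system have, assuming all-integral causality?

bond 0 →Sf1  (source Sf1 imposes f)
bond 3 →Sf2  (source Sf2 imposes f)
bond 1 →I1  (I1 outputs flow p/I1)
bond 2 →J1  (C1: C, integral causality)
bond 4 →R1  (J1: bond 2 brought effort, rest push out)

2  (C1, I1 all integral)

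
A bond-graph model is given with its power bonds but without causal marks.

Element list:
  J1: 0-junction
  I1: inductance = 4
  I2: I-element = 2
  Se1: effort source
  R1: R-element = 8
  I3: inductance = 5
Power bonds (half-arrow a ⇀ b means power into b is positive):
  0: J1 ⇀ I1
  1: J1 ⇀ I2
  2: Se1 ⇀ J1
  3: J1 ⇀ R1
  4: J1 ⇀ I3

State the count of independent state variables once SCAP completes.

#2 →J1  (source Se1 imposes e)
#0 →I1  (0-jn J1 has e-setter on 2)
#1 →I2  (common-e at J1 fixed by 2)
#3 →R1  (0-jn J1 has e-setter on 2)
#4 →I3  (0-jn J1 has e-setter on 2)

3  (I1, I2, I3 all integral)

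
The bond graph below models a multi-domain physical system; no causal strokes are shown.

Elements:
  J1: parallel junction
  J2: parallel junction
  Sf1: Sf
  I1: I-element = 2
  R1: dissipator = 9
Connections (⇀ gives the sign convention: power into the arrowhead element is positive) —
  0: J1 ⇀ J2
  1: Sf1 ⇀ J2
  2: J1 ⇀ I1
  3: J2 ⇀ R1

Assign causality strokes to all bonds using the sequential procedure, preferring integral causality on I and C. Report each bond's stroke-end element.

b0 stroke→J1
b1 stroke→Sf1
b2 stroke→I1
b3 stroke→J2

#1 →Sf1  (Sf1 (Sf) sets flow on bond)
#2 →I1  (I1 integral (f out))
#0 →J1  (J1 needs exactly one e-in)
#3 →J2  (J2: last free bond brings effort in)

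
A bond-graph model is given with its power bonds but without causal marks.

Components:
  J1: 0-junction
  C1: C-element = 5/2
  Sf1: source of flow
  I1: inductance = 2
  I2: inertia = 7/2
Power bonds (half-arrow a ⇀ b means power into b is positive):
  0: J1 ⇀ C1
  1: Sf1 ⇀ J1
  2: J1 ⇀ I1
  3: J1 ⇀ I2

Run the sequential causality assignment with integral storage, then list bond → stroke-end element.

β1 stroke at Sf1  (Sf1: flow source, stroke at near end)
β0 stroke at J1  (C1 integral (e out))
β2 stroke at I1  (common-e at J1 fixed by 0)
β3 stroke at I2  (J1: bond 0 brought effort, rest push out)

β0 |J1
β1 |Sf1
β2 |I1
β3 |I2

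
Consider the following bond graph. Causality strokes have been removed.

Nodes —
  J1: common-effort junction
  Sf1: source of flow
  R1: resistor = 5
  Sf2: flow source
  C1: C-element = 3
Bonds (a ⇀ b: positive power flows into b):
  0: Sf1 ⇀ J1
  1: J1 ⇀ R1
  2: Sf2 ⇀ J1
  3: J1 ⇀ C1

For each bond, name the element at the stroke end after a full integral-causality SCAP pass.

β0 |Sf1  (Sf1 (Sf) sets flow on bond)
β2 |Sf2  (Sf2 fixes flow; stroke at Sf2)
β3 |J1  (C1: C, integral causality)
β1 |R1  (0-jn J1 has e-setter on 3)

β0 |Sf1
β1 |R1
β2 |Sf2
β3 |J1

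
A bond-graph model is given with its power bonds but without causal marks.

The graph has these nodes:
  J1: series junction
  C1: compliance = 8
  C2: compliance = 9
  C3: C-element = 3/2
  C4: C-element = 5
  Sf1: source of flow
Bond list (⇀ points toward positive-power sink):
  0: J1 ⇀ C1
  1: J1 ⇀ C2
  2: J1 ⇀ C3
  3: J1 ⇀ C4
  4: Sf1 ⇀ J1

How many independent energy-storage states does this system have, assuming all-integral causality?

β4 stroke at Sf1  (Sf1 (Sf) sets flow on bond)
β0 stroke at J1  (common-f at J1 fixed by 4)
β1 stroke at J1  (common-f at J1 fixed by 4)
β2 stroke at J1  (1-jn J1 has f-setter on 4)
β3 stroke at J1  (J1 flow already set via bond 4)

4  (C1, C2, C3, C4 all integral)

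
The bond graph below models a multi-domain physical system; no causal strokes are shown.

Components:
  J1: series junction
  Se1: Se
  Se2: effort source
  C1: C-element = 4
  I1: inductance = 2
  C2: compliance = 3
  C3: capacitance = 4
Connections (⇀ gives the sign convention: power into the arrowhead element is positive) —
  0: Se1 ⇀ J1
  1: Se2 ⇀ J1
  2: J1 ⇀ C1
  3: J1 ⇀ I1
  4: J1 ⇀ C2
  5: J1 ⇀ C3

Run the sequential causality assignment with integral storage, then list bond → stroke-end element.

bond 0 |J1  (Se1 fixes effort; stroke away)
bond 1 |J1  (source Se2 imposes e)
bond 2 |J1  (prefer integral on C1)
bond 3 |I1  (prefer integral on I1)
bond 4 |J1  (common-f at J1 fixed by 3)
bond 5 |J1  (J1: bond 3 brought flow, rest push out)

β0 →J1
β1 →J1
β2 →J1
β3 →I1
β4 →J1
β5 →J1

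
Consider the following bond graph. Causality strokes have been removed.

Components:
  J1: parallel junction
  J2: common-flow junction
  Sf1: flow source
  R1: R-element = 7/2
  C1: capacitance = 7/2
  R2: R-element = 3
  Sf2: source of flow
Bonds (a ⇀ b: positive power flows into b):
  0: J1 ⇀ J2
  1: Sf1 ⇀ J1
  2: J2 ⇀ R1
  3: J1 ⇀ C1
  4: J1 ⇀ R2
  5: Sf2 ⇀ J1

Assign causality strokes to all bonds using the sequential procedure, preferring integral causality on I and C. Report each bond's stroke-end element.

β0 |J2
β1 |Sf1
β2 |R1
β3 |J1
β4 |R2
β5 |Sf2

#1 →Sf1  (Sf1 (Sf) sets flow on bond)
#5 →Sf2  (Sf2 fixes flow; stroke at Sf2)
#3 →J1  (C1 integral (e out))
#0 →J2  (0-jn J1 has e-setter on 3)
#4 →R2  (J1 effort already set via bond 3)
#2 →R1  (closing 1-jn rule on J2)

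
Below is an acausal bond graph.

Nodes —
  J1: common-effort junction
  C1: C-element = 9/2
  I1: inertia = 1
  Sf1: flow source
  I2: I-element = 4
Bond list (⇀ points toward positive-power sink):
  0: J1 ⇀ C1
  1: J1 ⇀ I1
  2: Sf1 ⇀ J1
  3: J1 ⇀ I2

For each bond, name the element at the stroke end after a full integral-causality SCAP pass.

b2 →Sf1  (source Sf1 imposes f)
b0 →J1  (C1: C, integral causality)
b1 →I1  (0-jn J1 has e-setter on 0)
b3 →I2  (common-e at J1 fixed by 0)

b0 stroke→J1
b1 stroke→I1
b2 stroke→Sf1
b3 stroke→I2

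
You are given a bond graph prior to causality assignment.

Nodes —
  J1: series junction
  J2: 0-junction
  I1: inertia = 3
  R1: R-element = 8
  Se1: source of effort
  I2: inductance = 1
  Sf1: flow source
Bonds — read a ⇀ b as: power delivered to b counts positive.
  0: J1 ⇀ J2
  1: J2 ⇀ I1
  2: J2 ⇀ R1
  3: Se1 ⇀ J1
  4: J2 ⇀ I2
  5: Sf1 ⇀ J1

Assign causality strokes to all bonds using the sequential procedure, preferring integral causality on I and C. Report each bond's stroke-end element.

b0 stroke→J1
b1 stroke→I1
b2 stroke→J2
b3 stroke→J1
b4 stroke→I2
b5 stroke→Sf1

b3 stroke→J1  (Se1: effort source, stroke at far end)
b5 stroke→Sf1  (Sf1 (Sf) sets flow on bond)
b0 stroke→J1  (1-jn J1 has f-setter on 5)
b1 stroke→I1  (I1 integral (f out))
b4 stroke→I2  (I2 integral (f out))
b2 stroke→J2  (only one effort-in slot at J2)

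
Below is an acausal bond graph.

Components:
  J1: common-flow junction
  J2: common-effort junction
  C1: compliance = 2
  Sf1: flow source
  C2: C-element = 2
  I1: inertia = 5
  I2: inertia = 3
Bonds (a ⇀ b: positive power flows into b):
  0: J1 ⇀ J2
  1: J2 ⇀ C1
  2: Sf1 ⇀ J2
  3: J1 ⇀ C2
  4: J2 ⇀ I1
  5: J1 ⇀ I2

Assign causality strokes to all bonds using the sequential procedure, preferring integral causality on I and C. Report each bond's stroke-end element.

#2 →Sf1  (Sf1 fixes flow; stroke at Sf1)
#1 →J2  (prefer integral on C1)
#0 →J1  (J2 effort already set via bond 1)
#4 →I1  (J2 effort already set via bond 1)
#3 →J1  (C2 integral (e out))
#5 →I2  (only one flow-in slot at J1)

#0 stroke at J1
#1 stroke at J2
#2 stroke at Sf1
#3 stroke at J1
#4 stroke at I1
#5 stroke at I2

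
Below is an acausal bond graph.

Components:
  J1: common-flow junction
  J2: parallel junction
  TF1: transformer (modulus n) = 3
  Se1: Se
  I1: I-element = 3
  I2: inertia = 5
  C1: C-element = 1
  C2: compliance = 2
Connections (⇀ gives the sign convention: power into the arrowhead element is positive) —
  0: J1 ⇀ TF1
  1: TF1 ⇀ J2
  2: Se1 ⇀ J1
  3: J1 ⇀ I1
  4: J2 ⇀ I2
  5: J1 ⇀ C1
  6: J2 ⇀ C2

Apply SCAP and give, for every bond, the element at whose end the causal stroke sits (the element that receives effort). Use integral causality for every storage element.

β0 |J1
β1 |TF1
β2 |J1
β3 |I1
β4 |I2
β5 |J1
β6 |J2

β2 →J1  (Se1: effort source, stroke at far end)
β3 →I1  (I1 integral (f out))
β0 →J1  (common-f at J1 fixed by 3)
β5 →J1  (J1 flow already set via bond 3)
β1 →TF1  (TF1 one-in-one-out from 0)
β4 →I2  (I2 outputs flow p/I2)
β6 →J2  (only one effort-in slot at J2)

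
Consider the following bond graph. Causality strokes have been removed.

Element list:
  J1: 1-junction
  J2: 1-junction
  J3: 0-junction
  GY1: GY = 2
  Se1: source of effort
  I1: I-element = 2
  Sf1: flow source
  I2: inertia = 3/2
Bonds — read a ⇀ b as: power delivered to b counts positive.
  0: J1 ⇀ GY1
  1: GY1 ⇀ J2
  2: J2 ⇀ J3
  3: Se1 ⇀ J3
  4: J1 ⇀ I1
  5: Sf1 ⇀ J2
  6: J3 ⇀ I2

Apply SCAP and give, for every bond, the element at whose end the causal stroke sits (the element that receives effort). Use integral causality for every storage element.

#3 |J3  (Se1: effort source, stroke at far end)
#5 |Sf1  (Sf1 (Sf) sets flow on bond)
#1 |J2  (J2 flow already set via bond 5)
#2 |J2  (common-f at J2 fixed by 5)
#6 |I2  (J3: bond 3 brought effort, rest push out)
#0 |J1  (through GY1, causality inverts; strokes same side of GY1)
#4 |I1  (J1 needs exactly one f-in)

bond 0 stroke at J1
bond 1 stroke at J2
bond 2 stroke at J2
bond 3 stroke at J3
bond 4 stroke at I1
bond 5 stroke at Sf1
bond 6 stroke at I2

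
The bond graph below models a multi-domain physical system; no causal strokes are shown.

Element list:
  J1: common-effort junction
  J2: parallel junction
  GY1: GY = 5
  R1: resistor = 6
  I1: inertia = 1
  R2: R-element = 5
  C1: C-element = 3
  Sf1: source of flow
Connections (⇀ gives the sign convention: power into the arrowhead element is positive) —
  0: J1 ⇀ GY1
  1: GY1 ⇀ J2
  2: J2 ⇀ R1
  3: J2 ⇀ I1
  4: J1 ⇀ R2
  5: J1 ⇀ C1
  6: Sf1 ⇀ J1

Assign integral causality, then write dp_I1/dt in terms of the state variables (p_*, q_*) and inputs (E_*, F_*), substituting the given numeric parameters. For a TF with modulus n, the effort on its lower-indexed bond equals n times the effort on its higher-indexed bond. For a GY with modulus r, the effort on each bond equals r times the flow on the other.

dp_I1/dt = -6*p_I1 + 2*q_C1/5

bond 6 |Sf1  (Sf1: flow source, stroke at near end)
bond 3 |I1  (I1 outputs flow p/I1)
bond 5 |J1  (C1 outputs effort q/C1)
bond 0 |GY1  (0-jn J1 has e-setter on 5)
bond 4 |R2  (0-jn J1 has e-setter on 5)
bond 1 |GY1  (GY1: gyrator matches bond 0)
bond 2 |J2  (only one effort-in slot at J2)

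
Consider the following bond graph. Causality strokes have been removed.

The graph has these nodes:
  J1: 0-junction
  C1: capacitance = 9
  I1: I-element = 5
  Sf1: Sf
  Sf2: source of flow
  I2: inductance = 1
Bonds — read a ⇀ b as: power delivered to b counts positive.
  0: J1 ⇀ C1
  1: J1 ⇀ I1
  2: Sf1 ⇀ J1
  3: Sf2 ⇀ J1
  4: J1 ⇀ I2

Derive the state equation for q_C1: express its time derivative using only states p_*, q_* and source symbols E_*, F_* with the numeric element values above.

bond 2 stroke→Sf1  (Sf1 fixes flow; stroke at Sf1)
bond 3 stroke→Sf2  (Sf2 fixes flow; stroke at Sf2)
bond 0 stroke→J1  (C1 outputs effort q/C1)
bond 1 stroke→I1  (J1: bond 0 brought effort, rest push out)
bond 4 stroke→I2  (J1: bond 0 brought effort, rest push out)

dq_C1/dt = F_Sf1 + F_Sf2 - p_I1/5 - p_I2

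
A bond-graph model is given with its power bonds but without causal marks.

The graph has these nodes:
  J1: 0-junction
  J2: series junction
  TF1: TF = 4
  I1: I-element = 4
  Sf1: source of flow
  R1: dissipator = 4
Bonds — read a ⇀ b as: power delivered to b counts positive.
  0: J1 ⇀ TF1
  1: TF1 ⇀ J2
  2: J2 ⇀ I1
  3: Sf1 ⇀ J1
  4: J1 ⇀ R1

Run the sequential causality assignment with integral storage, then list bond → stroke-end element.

b3 |Sf1  (source Sf1 imposes f)
b2 |I1  (I1 integral (f out))
b1 |J2  (J2 flow already set via bond 2)
b0 |TF1  (TF1 one-in-one-out from 1)
b4 |J1  (only one effort-in slot at J1)

#0 |TF1
#1 |J2
#2 |I1
#3 |Sf1
#4 |J1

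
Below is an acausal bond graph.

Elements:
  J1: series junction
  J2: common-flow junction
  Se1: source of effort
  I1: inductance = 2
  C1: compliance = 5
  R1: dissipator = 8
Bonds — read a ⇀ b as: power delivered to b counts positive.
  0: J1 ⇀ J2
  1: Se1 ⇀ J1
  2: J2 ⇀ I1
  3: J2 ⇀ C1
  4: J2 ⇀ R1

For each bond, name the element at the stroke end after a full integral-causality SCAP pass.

β1 |J1  (Se1: effort source, stroke at far end)
β0 |J2  (J1: last free bond brings flow in)
β2 |I1  (prefer integral on I1)
β3 |J2  (J2: bond 2 brought flow, rest push out)
β4 |J2  (J2: bond 2 brought flow, rest push out)

bond 0 |J2
bond 1 |J1
bond 2 |I1
bond 3 |J2
bond 4 |J2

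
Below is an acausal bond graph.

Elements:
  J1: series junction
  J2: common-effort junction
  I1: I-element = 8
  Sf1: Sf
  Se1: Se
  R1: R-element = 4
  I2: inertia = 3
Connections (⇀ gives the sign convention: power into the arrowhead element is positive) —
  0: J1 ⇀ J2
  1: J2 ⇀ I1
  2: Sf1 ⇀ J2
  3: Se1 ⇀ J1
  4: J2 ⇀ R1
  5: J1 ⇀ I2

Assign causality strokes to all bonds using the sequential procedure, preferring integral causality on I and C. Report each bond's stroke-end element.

b0 stroke at J1
b1 stroke at I1
b2 stroke at Sf1
b3 stroke at J1
b4 stroke at J2
b5 stroke at I2

β2 stroke at Sf1  (source Sf1 imposes f)
β3 stroke at J1  (Se1 fixes effort; stroke away)
β1 stroke at I1  (prefer integral on I1)
β5 stroke at I2  (I2 outputs flow p/I2)
β0 stroke at J1  (J1 flow already set via bond 5)
β4 stroke at J2  (J2 needs exactly one e-in)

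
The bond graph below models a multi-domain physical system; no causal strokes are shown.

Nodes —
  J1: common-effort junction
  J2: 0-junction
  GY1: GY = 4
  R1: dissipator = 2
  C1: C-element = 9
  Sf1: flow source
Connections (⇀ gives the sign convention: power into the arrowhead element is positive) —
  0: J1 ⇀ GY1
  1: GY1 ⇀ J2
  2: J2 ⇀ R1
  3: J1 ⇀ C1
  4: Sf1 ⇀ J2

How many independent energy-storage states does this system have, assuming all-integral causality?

bond 4 →Sf1  (Sf1 fixes flow; stroke at Sf1)
bond 3 →J1  (C1 outputs effort q/C1)
bond 0 →GY1  (0-jn J1 has e-setter on 3)
bond 1 →GY1  (GY1 both-in/both-out from 0)
bond 2 →J2  (J2: last free bond brings effort in)

1  (C1 all integral)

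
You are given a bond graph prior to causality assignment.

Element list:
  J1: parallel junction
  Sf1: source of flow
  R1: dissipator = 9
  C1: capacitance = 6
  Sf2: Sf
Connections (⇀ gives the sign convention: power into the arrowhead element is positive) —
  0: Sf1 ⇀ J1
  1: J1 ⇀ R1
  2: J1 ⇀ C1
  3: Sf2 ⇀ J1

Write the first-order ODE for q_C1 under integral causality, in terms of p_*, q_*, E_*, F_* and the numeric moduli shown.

b0 |Sf1  (Sf1 fixes flow; stroke at Sf1)
b3 |Sf2  (Sf2 fixes flow; stroke at Sf2)
b2 |J1  (C1 outputs effort q/C1)
b1 |R1  (0-jn J1 has e-setter on 2)

dq_C1/dt = F_Sf1 + F_Sf2 - q_C1/54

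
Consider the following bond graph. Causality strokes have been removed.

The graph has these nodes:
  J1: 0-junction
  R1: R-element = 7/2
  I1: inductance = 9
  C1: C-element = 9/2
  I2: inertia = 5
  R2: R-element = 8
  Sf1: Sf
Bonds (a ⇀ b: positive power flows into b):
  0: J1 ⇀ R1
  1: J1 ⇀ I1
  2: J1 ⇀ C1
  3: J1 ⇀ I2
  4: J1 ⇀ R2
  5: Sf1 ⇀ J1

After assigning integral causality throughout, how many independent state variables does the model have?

3  (C1, I1, I2 all integral)

bond 5 stroke→Sf1  (Sf1: flow source, stroke at near end)
bond 1 stroke→I1  (I1: I, integral causality)
bond 2 stroke→J1  (prefer integral on C1)
bond 0 stroke→R1  (0-jn J1 has e-setter on 2)
bond 3 stroke→I2  (common-e at J1 fixed by 2)
bond 4 stroke→R2  (0-jn J1 has e-setter on 2)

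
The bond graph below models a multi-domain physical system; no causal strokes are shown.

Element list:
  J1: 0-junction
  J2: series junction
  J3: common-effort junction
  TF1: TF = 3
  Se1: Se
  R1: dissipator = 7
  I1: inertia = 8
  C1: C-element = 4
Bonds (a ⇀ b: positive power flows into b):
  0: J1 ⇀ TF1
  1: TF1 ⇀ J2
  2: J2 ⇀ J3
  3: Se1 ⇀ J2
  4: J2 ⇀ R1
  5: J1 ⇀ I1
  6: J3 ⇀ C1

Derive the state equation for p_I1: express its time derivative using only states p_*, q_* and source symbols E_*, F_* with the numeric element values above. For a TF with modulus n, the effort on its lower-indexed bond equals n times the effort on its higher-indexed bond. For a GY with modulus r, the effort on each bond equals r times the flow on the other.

dp_I1/dt = -3*E_Se1 - 63*p_I1/8 + 3*q_C1/4

β3 |J2  (Se1: effort source, stroke at far end)
β5 |I1  (I1 integral (f out))
β0 |J1  (closing 0-jn rule on J1)
β1 |TF1  (TF1: transformer flips bond 0)
β2 |J2  (J2 flow already set via bond 1)
β4 |J2  (J2: bond 1 brought flow, rest push out)
β6 |J3  (J3: last free bond brings effort in)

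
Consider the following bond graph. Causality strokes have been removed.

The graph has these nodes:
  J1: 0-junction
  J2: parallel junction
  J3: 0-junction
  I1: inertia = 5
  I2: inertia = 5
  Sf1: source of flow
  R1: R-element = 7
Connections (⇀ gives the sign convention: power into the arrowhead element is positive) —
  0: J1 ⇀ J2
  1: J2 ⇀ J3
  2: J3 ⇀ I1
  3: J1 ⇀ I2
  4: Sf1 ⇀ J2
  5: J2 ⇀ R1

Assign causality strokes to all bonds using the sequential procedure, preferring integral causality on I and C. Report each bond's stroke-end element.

#4 stroke at Sf1  (Sf1 fixes flow; stroke at Sf1)
#2 stroke at I1  (I1 outputs flow p/I1)
#1 stroke at J3  (closing 0-jn rule on J3)
#3 stroke at I2  (prefer integral on I2)
#0 stroke at J1  (J1 needs exactly one e-in)
#5 stroke at J2  (J2 needs exactly one e-in)

#0 stroke at J1
#1 stroke at J3
#2 stroke at I1
#3 stroke at I2
#4 stroke at Sf1
#5 stroke at J2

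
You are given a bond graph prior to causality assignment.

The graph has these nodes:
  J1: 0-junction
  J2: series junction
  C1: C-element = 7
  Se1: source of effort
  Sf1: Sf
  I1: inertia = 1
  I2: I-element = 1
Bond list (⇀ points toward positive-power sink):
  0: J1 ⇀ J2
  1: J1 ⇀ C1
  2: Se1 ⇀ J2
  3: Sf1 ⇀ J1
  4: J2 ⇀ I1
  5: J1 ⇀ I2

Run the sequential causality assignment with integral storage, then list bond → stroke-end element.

b0 stroke→J2
b1 stroke→J1
b2 stroke→J2
b3 stroke→Sf1
b4 stroke→I1
b5 stroke→I2

bond 2 →J2  (Se1 (Se) sets effort on bond)
bond 3 →Sf1  (source Sf1 imposes f)
bond 1 →J1  (C1 integral (e out))
bond 0 →J2  (0-jn J1 has e-setter on 1)
bond 5 →I2  (J1 effort already set via bond 1)
bond 4 →I1  (J2 needs exactly one f-in)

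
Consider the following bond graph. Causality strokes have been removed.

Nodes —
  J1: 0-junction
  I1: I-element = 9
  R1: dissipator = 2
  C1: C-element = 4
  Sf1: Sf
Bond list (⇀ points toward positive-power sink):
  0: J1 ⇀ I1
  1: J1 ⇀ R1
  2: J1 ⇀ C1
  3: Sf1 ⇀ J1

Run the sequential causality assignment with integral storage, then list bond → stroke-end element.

bond 3 →Sf1  (Sf1 (Sf) sets flow on bond)
bond 0 →I1  (I1 outputs flow p/I1)
bond 2 →J1  (prefer integral on C1)
bond 1 →R1  (common-e at J1 fixed by 2)

b0 |I1
b1 |R1
b2 |J1
b3 |Sf1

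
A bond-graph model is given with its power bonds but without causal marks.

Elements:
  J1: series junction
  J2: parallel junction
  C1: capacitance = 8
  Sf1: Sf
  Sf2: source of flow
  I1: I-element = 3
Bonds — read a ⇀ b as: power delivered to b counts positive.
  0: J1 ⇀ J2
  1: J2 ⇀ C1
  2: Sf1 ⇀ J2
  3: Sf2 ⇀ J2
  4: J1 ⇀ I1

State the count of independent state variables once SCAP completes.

β2 stroke→Sf1  (Sf1 (Sf) sets flow on bond)
β3 stroke→Sf2  (Sf2 fixes flow; stroke at Sf2)
β1 stroke→J2  (C1 outputs effort q/C1)
β0 stroke→J1  (J2: bond 1 brought effort, rest push out)
β4 stroke→I1  (only one flow-in slot at J1)

2  (C1, I1 all integral)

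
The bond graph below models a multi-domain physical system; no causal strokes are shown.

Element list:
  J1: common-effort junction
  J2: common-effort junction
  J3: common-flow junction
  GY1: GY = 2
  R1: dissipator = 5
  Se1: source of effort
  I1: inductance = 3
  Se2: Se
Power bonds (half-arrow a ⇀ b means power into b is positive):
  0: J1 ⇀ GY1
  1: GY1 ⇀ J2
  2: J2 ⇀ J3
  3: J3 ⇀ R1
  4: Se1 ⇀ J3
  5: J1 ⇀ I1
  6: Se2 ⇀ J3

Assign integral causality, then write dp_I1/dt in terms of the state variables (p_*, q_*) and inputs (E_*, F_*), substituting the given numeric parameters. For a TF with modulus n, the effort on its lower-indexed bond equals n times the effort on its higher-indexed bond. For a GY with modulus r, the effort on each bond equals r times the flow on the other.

#4 stroke→J3  (Se1: effort source, stroke at far end)
#6 stroke→J3  (source Se2 imposes e)
#5 stroke→I1  (I1 outputs flow p/I1)
#0 stroke→J1  (J1 needs exactly one e-in)
#1 stroke→J2  (GY1: gyrator matches bond 0)
#2 stroke→J3  (common-e at J2 fixed by 1)
#3 stroke→R1  (closing 1-jn rule on J3)

dp_I1/dt = 2*E_Se1/5 + 2*E_Se2/5 - 4*p_I1/15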